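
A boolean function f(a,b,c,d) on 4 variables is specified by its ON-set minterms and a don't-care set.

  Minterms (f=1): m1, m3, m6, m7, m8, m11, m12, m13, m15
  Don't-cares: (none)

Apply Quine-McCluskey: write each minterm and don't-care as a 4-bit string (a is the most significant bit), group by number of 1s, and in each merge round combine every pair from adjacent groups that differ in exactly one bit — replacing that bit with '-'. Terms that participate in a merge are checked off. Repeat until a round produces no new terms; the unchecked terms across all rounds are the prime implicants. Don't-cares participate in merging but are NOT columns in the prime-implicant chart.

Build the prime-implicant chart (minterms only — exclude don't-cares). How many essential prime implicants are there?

size-2^0 implicants → 0001(✓)  0011(✓)  0110(✓)  0111(✓)  1000(✓)  1011(✓)  1100(✓)  1101(✓)  1111(✓)
size-2^1 implicants → -011(✓)  -111(✓)  0-11(✓)  00-1  011-  1-00  1-11(✓)  11-1  110-
size-2^2 implicants → --11
Unchecked terms (primes): --11, 00-1, 011-, 1-00, 11-1, 110-
Minterm coverage:
  m1 ⊆ 00-1 [E]
  m3 ⊆ --11,00-1
  m6 ⊆ 011- [E]
  m7 ⊆ --11,011-
  m8 ⊆ 1-00 [E]
  m11 ⊆ --11 [E]
  m12 ⊆ 1-00,110-
  m13 ⊆ 11-1,110-
  m15 ⊆ --11,11-1
E = {--11, 00-1, 011-, 1-00}

4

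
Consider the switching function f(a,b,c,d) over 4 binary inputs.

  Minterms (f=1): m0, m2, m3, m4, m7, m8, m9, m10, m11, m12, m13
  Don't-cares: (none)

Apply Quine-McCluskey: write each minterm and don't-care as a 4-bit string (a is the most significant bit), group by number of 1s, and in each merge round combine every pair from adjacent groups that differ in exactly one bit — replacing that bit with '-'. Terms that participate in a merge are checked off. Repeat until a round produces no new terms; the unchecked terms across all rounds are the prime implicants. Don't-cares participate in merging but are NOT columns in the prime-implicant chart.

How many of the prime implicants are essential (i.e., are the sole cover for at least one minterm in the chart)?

3

Round 0: 0000✓ 0010✓ 0011✓ 0100✓ 0111✓ 1000✓ 1001✓ 1010✓ 1011✓ 1100✓ 1101✓
Round 1: -000✓ -010✓ -011✓ -100✓ 0-00✓ 0-11 00-0✓ 001-✓ 1-00✓ 1-01✓ 10-0✓ 10-1✓ 100-✓ 101-✓ 110-✓
Round 2: --00 -0-0 -01- 1-0- 10--
PIs = {--00, -0-0, -01-, 0-11, 1-0-, 10--}
Coverage chart:
  m0: --00,-0-0
  m2: -0-0,-01-
  m3: -01-,0-11
  m4: --00 ←essential
  m7: 0-11 ←essential
  m8: --00,-0-0,1-0-,10--
  m9: 1-0-,10--
  m10: -0-0,-01-,10--
  m11: -01-,10--
  m12: --00,1-0-
  m13: 1-0- ←essential
Essential: --00, 0-11, 1-0-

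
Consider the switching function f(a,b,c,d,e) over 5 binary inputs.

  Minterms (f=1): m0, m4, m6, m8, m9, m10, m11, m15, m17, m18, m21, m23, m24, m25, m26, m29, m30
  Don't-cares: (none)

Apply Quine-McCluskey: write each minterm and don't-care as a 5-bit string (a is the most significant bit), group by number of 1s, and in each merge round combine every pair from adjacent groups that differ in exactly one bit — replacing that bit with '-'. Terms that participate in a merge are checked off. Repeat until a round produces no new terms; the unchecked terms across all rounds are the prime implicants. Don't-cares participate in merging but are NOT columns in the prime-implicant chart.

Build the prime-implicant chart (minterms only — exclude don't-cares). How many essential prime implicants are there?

6

Round 0: 00000✓ 00100✓ 00110✓ 01000✓ 01001✓ 01010✓ 01011✓ 01111✓ 10001✓ 10010✓ 10101✓ 10111✓ 11000✓ 11001✓ 11010✓ 11101✓ 11110✓
Round 1: -1000✓ -1001✓ -1010✓ 0-000 00-00 001-0 01-11 010-0✓ 010-1✓ 0100-✓ 0101-✓ 1-001✓ 1-010 1-101✓ 10-01✓ 101-1 11-01✓ 11-10 110-0✓ 1100-✓
Round 2: -10-0 -100- 010-- 1--01
PIs = {-10-0, -100-, 0-000, 00-00, 001-0, 01-11, 010--, 1--01, 1-010, 101-1, 11-10}
Coverage chart:
  m0: 0-000,00-00
  m4: 00-00,001-0
  m6: 001-0 ←essential
  m8: -10-0,-100-,0-000,010--
  m9: -100-,010--
  m10: -10-0,010--
  m11: 01-11,010--
  m15: 01-11 ←essential
  m17: 1--01 ←essential
  m18: 1-010 ←essential
  m21: 1--01,101-1
  m23: 101-1 ←essential
  m24: -10-0,-100-
  m25: -100-,1--01
  m26: -10-0,1-010,11-10
  m29: 1--01 ←essential
  m30: 11-10 ←essential
Essential: 001-0, 01-11, 1--01, 1-010, 101-1, 11-10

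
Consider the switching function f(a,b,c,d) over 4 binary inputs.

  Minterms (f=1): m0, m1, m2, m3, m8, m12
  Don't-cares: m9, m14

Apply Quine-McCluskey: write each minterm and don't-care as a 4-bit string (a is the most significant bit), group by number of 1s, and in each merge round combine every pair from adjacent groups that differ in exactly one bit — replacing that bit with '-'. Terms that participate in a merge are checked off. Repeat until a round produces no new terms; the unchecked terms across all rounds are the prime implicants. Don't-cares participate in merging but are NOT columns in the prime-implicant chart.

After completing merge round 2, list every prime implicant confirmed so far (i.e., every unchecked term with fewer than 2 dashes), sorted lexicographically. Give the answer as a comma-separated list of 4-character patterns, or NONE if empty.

[col 0] 0000*, 0001*, 0010*, 0011*, 1000*, 1001*, 1100*, 1110*
[col 1] -000*, -001*, 00-0*, 00-1*, 000-*, 001-*, 1-00, 100-*, 11-0
[col 2] -00-, 00--
Prime implicants: -00-, 00--, 1-00, 11-0

1-00, 11-0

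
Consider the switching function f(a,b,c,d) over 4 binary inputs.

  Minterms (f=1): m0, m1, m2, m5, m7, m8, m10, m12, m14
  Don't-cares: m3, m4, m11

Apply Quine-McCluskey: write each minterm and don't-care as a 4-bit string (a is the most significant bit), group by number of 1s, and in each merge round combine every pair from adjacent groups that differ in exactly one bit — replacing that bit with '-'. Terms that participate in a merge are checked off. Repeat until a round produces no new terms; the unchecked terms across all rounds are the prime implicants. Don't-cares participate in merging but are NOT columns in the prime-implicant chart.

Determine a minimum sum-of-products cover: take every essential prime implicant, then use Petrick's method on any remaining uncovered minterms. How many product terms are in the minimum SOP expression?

3

size-2^0 implicants → 0000(✓)  0001(✓)  0010(✓)  0011(✓)  0100(✓)  0101(✓)  0111(✓)  1000(✓)  1010(✓)  1011(✓)  1100(✓)  1110(✓)
size-2^1 implicants → -000(✓)  -010(✓)  -011(✓)  -100(✓)  0-00(✓)  0-01(✓)  0-11(✓)  00-0(✓)  00-1(✓)  000-(✓)  001-(✓)  01-1(✓)  010-(✓)  1-00(✓)  1-10(✓)  10-0(✓)  101-(✓)  11-0(✓)
size-2^2 implicants → --00  -0-0  -01-  0--1  0-0-  00--  1--0
Unchecked terms (primes): --00, -0-0, -01-, 0--1, 0-0-, 00--, 1--0
Minterm coverage:
  m0 ⊆ --00,-0-0,0-0-,00--
  m1 ⊆ 0--1,0-0-,00--
  m2 ⊆ -0-0,-01-,00--
  m5 ⊆ 0--1,0-0-
  m7 ⊆ 0--1 [E]
  m8 ⊆ --00,-0-0,1--0
  m10 ⊆ -0-0,-01-,1--0
  m12 ⊆ --00,1--0
  m14 ⊆ 1--0 [E]
E = {0--1, 1--0}
Petrick residual → -0-0
Cover = b'd' + a'd + ad'  |cover|=3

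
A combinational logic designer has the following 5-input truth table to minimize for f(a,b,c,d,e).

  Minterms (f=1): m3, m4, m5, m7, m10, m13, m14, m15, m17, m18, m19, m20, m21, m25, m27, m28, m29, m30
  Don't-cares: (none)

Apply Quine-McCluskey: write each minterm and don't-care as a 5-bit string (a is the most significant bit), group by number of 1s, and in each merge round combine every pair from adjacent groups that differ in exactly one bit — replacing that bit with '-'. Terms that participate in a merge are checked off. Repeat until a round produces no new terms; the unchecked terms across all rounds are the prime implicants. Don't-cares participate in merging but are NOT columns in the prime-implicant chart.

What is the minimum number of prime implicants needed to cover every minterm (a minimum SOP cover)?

8

Round 0: 00011✓ 00100✓ 00101✓ 00111✓ 01010✓ 01101✓ 01110✓ 01111✓ 10001✓ 10010✓ 10011✓ 10100✓ 10101✓ 11001✓ 11011✓ 11100✓ 11101✓ 11110✓
Round 1: -0011 -0100✓ -0101✓ -1101✓ -1110 0-101✓ 0-111✓ 00-11 001-1✓ 0010-✓ 01-10 011-1✓ 0111- 1-001✓ 1-011✓ 1-100✓ 1-101✓ 10-01✓ 100-1✓ 1001- 1010-✓ 11-01✓ 110-1✓ 111-0 1110-✓
Round 2: --101 -010- 0-1-1 1--01 1-0-1 1-10-
PIs = {--101, -0011, -010-, -1110, 0-1-1, 00-11, 01-10, 0111-, 1--01, 1-0-1, 1-10-, 1001-, 111-0}
Coverage chart:
  m3: -0011,00-11
  m4: -010- ←essential
  m5: --101,-010-,0-1-1
  m7: 0-1-1,00-11
  m10: 01-10 ←essential
  m13: --101,0-1-1
  m14: -1110,01-10,0111-
  m15: 0-1-1,0111-
  m17: 1--01,1-0-1
  m18: 1001- ←essential
  m19: -0011,1-0-1,1001-
  m20: -010-,1-10-
  m21: --101,-010-,1--01,1-10-
  m25: 1--01,1-0-1
  m27: 1-0-1 ←essential
  m28: 1-10-,111-0
  m29: --101,1--01,1-10-
  m30: -1110,111-0
Essential: -010-, 01-10, 1-0-1, 1001-
Petrick residual → --101, -0011, 0-1-1, 111-0
Min cover (8 terms): cd'e + b'c'de + b'cd' + a'ce + a'bde' + ac'e + ab'c'd + abce'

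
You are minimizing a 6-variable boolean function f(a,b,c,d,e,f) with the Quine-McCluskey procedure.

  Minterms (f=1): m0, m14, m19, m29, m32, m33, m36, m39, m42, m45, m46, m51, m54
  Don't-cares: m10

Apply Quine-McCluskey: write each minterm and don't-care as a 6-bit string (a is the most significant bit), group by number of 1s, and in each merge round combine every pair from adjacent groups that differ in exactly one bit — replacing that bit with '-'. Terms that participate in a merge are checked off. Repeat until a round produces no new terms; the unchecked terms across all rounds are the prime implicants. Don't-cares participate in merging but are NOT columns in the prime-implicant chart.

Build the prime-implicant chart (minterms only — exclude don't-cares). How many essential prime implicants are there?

9

Round 0: 000000✓ 001010✓ 001110✓ 010011✓ 011101 100000✓ 100001✓ 100100✓ 100111 101010✓ 101101 101110✓ 110011✓ 110110
Round 1: -00000 -01010✓ -01110✓ -10011 001-10✓ 100-00 10000- 101-10✓
Round 2: -01-10
PIs = {-00000, -01-10, -10011, 011101, 100-00, 10000-, 100111, 101101, 110110}
Coverage chart:
  m0: -00000 ←essential
  m14: -01-10 ←essential
  m19: -10011 ←essential
  m29: 011101 ←essential
  m32: -00000,100-00,10000-
  m33: 10000- ←essential
  m36: 100-00 ←essential
  m39: 100111 ←essential
  m42: -01-10 ←essential
  m45: 101101 ←essential
  m46: -01-10 ←essential
  m51: -10011 ←essential
  m54: 110110 ←essential
Essential: -00000, -01-10, -10011, 011101, 100-00, 10000-, 100111, 101101, 110110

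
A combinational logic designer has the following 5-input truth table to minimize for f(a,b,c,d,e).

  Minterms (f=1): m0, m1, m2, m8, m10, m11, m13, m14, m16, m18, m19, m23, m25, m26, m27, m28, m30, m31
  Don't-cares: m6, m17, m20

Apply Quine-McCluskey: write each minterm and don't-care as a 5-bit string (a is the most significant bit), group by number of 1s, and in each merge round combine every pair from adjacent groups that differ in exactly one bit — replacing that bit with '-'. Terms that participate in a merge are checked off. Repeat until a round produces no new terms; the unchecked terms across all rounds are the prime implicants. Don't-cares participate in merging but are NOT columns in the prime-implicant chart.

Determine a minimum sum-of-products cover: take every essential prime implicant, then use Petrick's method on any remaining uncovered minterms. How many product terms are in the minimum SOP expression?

9

size-2^0 implicants → 00000(✓)  00001(✓)  00010(✓)  00110(✓)  01000(✓)  01010(✓)  01011(✓)  01101  01110(✓)  10000(✓)  10001(✓)  10010(✓)  10011(✓)  10100(✓)  10111(✓)  11001(✓)  11010(✓)  11011(✓)  11100(✓)  11110(✓)  11111(✓)
size-2^1 implicants → -0000(✓)  -0001(✓)  -0010(✓)  -1010(✓)  -1011(✓)  -1110(✓)  0-000(✓)  0-010(✓)  0-110(✓)  00-10(✓)  000-0(✓)  0000-(✓)  01-10(✓)  010-0(✓)  0101-(✓)  1-001(✓)  1-010(✓)  1-011(✓)  1-100  1-111(✓)  10-00  10-11(✓)  100-0(✓)  100-1(✓)  1000-(✓)  1001-(✓)  11-10(✓)  11-11(✓)  110-1(✓)  1101-(✓)  111-0  1111-(✓)
size-2^2 implicants → --010  -00-0  -000-  -1-10  -101-  0--10  0-0-0  1--11  1-0-1  1-01-  100--  11-1-
Unchecked terms (primes): --010, -00-0, -000-, -1-10, -101-, 0--10, 0-0-0, 01101, 1--11, 1-0-1, 1-01-, 1-100, 10-00, 100--, 11-1-, 111-0
Minterm coverage:
  m0 ⊆ -00-0,-000-,0-0-0
  m1 ⊆ -000- [E]
  m2 ⊆ --010,-00-0,0--10,0-0-0
  m8 ⊆ 0-0-0 [E]
  m10 ⊆ --010,-1-10,-101-,0--10,0-0-0
  m11 ⊆ -101- [E]
  m13 ⊆ 01101 [E]
  m14 ⊆ -1-10,0--10
  m16 ⊆ -00-0,-000-,10-00,100--
  m18 ⊆ --010,-00-0,1-01-,100--
  m19 ⊆ 1--11,1-0-1,1-01-,100--
  m23 ⊆ 1--11 [E]
  m25 ⊆ 1-0-1 [E]
  m26 ⊆ --010,-1-10,-101-,1-01-,11-1-
  m27 ⊆ -101-,1--11,1-0-1,1-01-,11-1-
  m28 ⊆ 1-100,111-0
  m30 ⊆ -1-10,11-1-,111-0
  m31 ⊆ 1--11,11-1-
E = {-000-, -101-, 0-0-0, 01101, 1--11, 1-0-1}
Petrick residual → --010, -1-10, 1-100
Cover = c'de' + b'c'd' + bde' + bc'd + a'c'e' + a'bcd'e + ade + ac'e + acd'e'  |cover|=9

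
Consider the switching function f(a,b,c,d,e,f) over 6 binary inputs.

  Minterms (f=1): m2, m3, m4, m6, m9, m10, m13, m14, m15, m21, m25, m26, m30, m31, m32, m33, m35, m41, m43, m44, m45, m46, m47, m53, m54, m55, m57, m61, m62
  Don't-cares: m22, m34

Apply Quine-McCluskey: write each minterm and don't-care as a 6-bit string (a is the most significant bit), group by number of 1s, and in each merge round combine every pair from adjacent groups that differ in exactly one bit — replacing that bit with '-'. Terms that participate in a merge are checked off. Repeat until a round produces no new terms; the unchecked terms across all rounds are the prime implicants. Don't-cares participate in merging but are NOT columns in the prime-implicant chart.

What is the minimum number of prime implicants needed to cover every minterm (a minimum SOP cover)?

13

Round 0: 000010✓ 000011✓ 000100✓ 000110✓ 001001✓ 001010✓ 001101✓ 001110✓ 001111✓ 010101✓ 010110✓ 011001✓ 011010✓ 011110✓ 011111✓ 100000✓ 100001✓ 100010✓ 100011✓ 101001✓ 101011✓ 101100✓ 101101✓ 101110✓ 101111✓ 110101✓ 110110✓ 110111✓ 111001✓ 111101✓ 111110✓
Round 1: -00010✓ -00011✓ -01001✓ -01101✓ -01110✓ -01111✓ -10101 -10110✓ -11001✓ -11110✓ 0-0110✓ 0-1001✓ 0-1010✓ 0-1110✓ 0-1111✓ 00-010✓ 00-110✓ 000-10✓ 00001-✓ 0001-0 001-01✓ 001-10✓ 0011-1✓ 00111-✓ 01-110✓ 011-10✓ 01111-✓ 1-1001✓ 1-1101✓ 1-1110✓ 10-001✓ 10-011✓ 1000-0✓ 1000-1✓ 10000-✓ 10001-✓ 101-01✓ 101-11✓ 1010-1✓ 1011-0✓ 1011-1✓ 10110-✓ 10111-✓ 11-101 11-110✓ 1101-1 11011- 111-01✓
Round 2: --1001 --1110 -0001- -01-01 -011-1 -0111- -1-110 0--110 0-1-10 0-111- 00--10 1-1-01 10-0-1 1000-- 101--1 1011--
PIs = {--1001, --1110, -0001-, -01-01, -011-1, -0111-, -1-110, -10101, 0--110, 0-1-10, 0-111-, 00--10, 0001-0, 1-1-01, 10-0-1, 1000--, 101--1, 1011--, 11-101, 1101-1, 11011-}
Coverage chart:
  m2: -0001-,00--10
  m3: -0001- ←essential
  m4: 0001-0 ←essential
  m6: 0--110,00--10,0001-0
  m9: --1001,-01-01
  m10: 0-1-10,00--10
  m13: -01-01,-011-1
  m14: --1110,-0111-,0--110,0-1-10,0-111-,00--10
  m15: -011-1,-0111-,0-111-
  m21: -10101 ←essential
  m25: --1001 ←essential
  m26: 0-1-10 ←essential
  m30: --1110,-1-110,0--110,0-1-10,0-111-
  m31: 0-111- ←essential
  m32: 1000-- ←essential
  m33: 10-0-1,1000--
  m35: -0001-,10-0-1,1000--
  m41: --1001,-01-01,1-1-01,10-0-1,101--1
  m43: 10-0-1,101--1
  m44: 1011-- ←essential
  m45: -01-01,-011-1,1-1-01,101--1,1011--
  m46: --1110,-0111-,1011--
  m47: -011-1,-0111-,101--1,1011--
  m53: -10101,11-101,1101-1
  m54: -1-110,11011-
  m55: 1101-1,11011-
  m57: --1001,1-1-01
  m61: 1-1-01,11-101
  m62: --1110,-1-110
Essential: --1001, -0001-, -10101, 0-1-10, 0-111-, 0001-0, 1000--, 1011--
Petrick residual → --1110, -01-01, 1-1-01, 10-0-1, 11011-
Min cover (13 terms): cd'e'f + cdef' + b'c'd'e + b'ce'f + bc'de'f + a'cef' + a'cde + a'b'c'df' + ace'f + ab'd'f + ab'c'd' + ab'cd + abc'de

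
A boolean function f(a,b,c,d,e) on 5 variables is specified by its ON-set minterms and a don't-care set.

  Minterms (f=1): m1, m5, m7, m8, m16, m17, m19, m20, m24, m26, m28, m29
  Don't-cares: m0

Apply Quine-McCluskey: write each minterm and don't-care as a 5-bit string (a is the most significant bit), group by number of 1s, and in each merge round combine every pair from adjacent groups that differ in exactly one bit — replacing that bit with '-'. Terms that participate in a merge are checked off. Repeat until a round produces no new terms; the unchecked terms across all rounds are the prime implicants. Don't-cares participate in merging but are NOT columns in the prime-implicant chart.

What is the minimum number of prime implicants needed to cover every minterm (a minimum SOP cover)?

size-2^0 implicants → 00000(✓)  00001(✓)  00101(✓)  00111(✓)  01000(✓)  10000(✓)  10001(✓)  10011(✓)  10100(✓)  11000(✓)  11010(✓)  11100(✓)  11101(✓)
size-2^1 implicants → -0000(✓)  -0001(✓)  -1000(✓)  0-000(✓)  00-01  0000-(✓)  001-1  1-000(✓)  1-100(✓)  10-00(✓)  100-1  1000-(✓)  11-00(✓)  110-0  1110-
size-2^2 implicants → --000  -000-  1--00
Unchecked terms (primes): --000, -000-, 00-01, 001-1, 1--00, 100-1, 110-0, 1110-
Minterm coverage:
  m1 ⊆ -000-,00-01
  m5 ⊆ 00-01,001-1
  m7 ⊆ 001-1 [E]
  m8 ⊆ --000 [E]
  m16 ⊆ --000,-000-,1--00
  m17 ⊆ -000-,100-1
  m19 ⊆ 100-1 [E]
  m20 ⊆ 1--00 [E]
  m24 ⊆ --000,1--00,110-0
  m26 ⊆ 110-0 [E]
  m28 ⊆ 1--00,1110-
  m29 ⊆ 1110- [E]
E = {--000, 001-1, 1--00, 100-1, 110-0, 1110-}
Petrick residual → -000-
Cover = c'd'e' + b'c'd' + a'b'ce + ad'e' + ab'c'e + abc'e' + abcd'  |cover|=7

7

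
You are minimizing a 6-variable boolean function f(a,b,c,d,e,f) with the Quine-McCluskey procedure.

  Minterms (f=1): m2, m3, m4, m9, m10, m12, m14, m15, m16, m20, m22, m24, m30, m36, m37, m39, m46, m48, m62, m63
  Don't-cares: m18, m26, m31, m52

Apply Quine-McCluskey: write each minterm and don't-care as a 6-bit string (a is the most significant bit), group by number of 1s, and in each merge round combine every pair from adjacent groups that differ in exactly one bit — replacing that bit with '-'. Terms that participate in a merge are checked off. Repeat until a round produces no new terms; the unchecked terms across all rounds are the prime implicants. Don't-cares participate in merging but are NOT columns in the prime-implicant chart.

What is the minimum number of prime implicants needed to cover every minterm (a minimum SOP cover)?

12

Round 0: 000010✓ 000011✓ 000100✓ 001001 001010✓ 001100✓ 001110✓ 001111✓ 010000✓ 010010✓ 010100✓ 010110✓ 011000✓ 011010✓ 011110✓ 011111✓ 100100✓ 100101✓ 100111✓ 101110✓ 110000✓ 110100✓ 111110✓ 111111✓
Round 1: -00100✓ -01110✓ -10000✓ -10100✓ -11110✓ -11111✓ 0-0010✓ 0-0100✓ 0-1010✓ 0-1110✓ 0-1111✓ 00-010✓ 00-100 00001- 001-10✓ 0011-0 00111-✓ 01-000✓ 01-010✓ 01-110✓ 010-00✓ 010-10✓ 0100-0✓ 0101-0✓ 011-10✓ 0110-0✓ 01111-✓ 1-0100✓ 1-1110✓ 1001-1 10010- 110-00✓ 11111-✓
Round 2: --0100 --1110 -10-00 -1111- 0--010 0-1-10 0-111- 01--10 01-0-0 010--0
PIs = {--0100, --1110, -10-00, -1111-, 0--010, 0-1-10, 0-111-, 00-100, 00001-, 001001, 0011-0, 01--10, 01-0-0, 010--0, 1001-1, 10010-}
Coverage chart:
  m2: 0--010,00001-
  m3: 00001- ←essential
  m4: --0100,00-100
  m9: 001001 ←essential
  m10: 0--010,0-1-10
  m12: 00-100,0011-0
  m14: --1110,0-1-10,0-111-,0011-0
  m15: 0-111- ←essential
  m16: -10-00,01-0-0,010--0
  m20: --0100,-10-00,010--0
  m22: 01--10,010--0
  m24: 01-0-0 ←essential
  m30: --1110,-1111-,0-1-10,0-111-,01--10
  m36: --0100,10010-
  m37: 1001-1,10010-
  m39: 1001-1 ←essential
  m46: --1110 ←essential
  m48: -10-00 ←essential
  m62: --1110,-1111-
  m63: -1111- ←essential
Essential: --1110, -10-00, -1111-, 0-111-, 00001-, 001001, 01-0-0, 1001-1
Petrick residual → --0100, 0--010, 00-100, 01--10
Min cover (12 terms): c'de'f' + cdef' + bc'e'f' + bcde + a'd'ef' + a'cde + a'b'de'f' + a'b'c'd'e + a'b'cd'e'f + a'bef' + a'bd'f' + ab'c'df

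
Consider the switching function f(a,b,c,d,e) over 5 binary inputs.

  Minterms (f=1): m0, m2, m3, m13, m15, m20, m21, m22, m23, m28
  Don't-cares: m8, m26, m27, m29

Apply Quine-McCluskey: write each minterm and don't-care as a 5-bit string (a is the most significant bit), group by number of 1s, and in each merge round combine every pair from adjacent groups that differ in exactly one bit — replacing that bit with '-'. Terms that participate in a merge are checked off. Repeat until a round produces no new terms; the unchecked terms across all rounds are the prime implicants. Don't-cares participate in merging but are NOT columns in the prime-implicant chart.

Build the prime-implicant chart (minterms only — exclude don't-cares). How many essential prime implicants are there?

[col 0] 00000*, 00010*, 00011*, 01000*, 01101*, 01111*, 10100*, 10101*, 10110*, 10111*, 11010*, 11011*, 11100*, 11101*
[col 1] -1101, 0-000, 000-0, 0001-, 011-1, 1-100*, 1-101*, 101-0*, 101-1*, 1010-*, 1011-*, 1101-, 1110-*
[col 2] 1-10-, 101--
Prime implicants: -1101, 0-000, 000-0, 0001-, 011-1, 1-10-, 101--, 1101-
PI chart (minterm → PIs covering it):
  0 | 0-000,000-0
  2 | 000-0,0001-
  3 | 0001-  (sole → essential)
  13 | -1101,011-1
  15 | 011-1  (sole → essential)
  20 | 1-10-,101--
  21 | 1-10-,101--
  22 | 101--  (sole → essential)
  23 | 101--  (sole → essential)
  28 | 1-10-  (sole → essential)
Essential prime implicants: 0001-, 011-1, 1-10-, 101--

4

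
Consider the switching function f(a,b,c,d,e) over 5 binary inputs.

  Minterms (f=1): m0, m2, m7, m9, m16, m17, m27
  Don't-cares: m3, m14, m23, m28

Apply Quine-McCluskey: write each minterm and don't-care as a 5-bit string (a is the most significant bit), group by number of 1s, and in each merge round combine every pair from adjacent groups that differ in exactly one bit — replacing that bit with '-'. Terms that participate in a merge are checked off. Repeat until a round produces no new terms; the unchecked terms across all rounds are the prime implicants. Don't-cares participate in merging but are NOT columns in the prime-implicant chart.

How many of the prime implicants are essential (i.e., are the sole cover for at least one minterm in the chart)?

3

size-2^0 implicants → 00000(✓)  00010(✓)  00011(✓)  00111(✓)  01001  01110  10000(✓)  10001(✓)  10111(✓)  11011  11100
size-2^1 implicants → -0000  -0111  00-11  000-0  0001-  1000-
Unchecked terms (primes): -0000, -0111, 00-11, 000-0, 0001-, 01001, 01110, 1000-, 11011, 11100
Minterm coverage:
  m0 ⊆ -0000,000-0
  m2 ⊆ 000-0,0001-
  m7 ⊆ -0111,00-11
  m9 ⊆ 01001 [E]
  m16 ⊆ -0000,1000-
  m17 ⊆ 1000- [E]
  m27 ⊆ 11011 [E]
E = {01001, 1000-, 11011}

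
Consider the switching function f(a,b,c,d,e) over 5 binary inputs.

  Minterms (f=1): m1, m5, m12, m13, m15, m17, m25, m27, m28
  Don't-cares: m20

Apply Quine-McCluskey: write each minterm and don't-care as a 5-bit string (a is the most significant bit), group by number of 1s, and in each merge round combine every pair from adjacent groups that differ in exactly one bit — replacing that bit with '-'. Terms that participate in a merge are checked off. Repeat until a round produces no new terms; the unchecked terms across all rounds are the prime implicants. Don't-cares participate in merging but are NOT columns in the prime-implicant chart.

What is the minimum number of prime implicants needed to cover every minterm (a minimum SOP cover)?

5

size-2^0 implicants → 00001(✓)  00101(✓)  01100(✓)  01101(✓)  01111(✓)  10001(✓)  10100(✓)  11001(✓)  11011(✓)  11100(✓)
size-2^1 implicants → -0001  -1100  0-101  00-01  011-1  0110-  1-001  1-100  110-1
Unchecked terms (primes): -0001, -1100, 0-101, 00-01, 011-1, 0110-, 1-001, 1-100, 110-1
Minterm coverage:
  m1 ⊆ -0001,00-01
  m5 ⊆ 0-101,00-01
  m12 ⊆ -1100,0110-
  m13 ⊆ 0-101,011-1,0110-
  m15 ⊆ 011-1 [E]
  m17 ⊆ -0001,1-001
  m25 ⊆ 1-001,110-1
  m27 ⊆ 110-1 [E]
  m28 ⊆ -1100,1-100
E = {011-1, 110-1}
Petrick residual → -0001, -1100, 0-101
Cover = b'c'd'e + bcd'e' + a'cd'e + a'bce + abc'e  |cover|=5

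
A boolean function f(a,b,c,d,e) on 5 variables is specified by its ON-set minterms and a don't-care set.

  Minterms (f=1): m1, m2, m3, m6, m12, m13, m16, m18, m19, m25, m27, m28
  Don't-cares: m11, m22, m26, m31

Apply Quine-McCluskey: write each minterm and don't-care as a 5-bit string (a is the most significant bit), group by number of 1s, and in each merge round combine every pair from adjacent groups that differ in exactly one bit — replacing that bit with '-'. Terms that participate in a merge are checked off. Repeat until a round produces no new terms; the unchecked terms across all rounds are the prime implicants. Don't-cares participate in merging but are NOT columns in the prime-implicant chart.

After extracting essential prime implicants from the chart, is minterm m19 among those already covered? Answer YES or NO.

NO

Round 0: 00001✓ 00010✓ 00011✓ 00110✓ 01011✓ 01100✓ 01101✓ 10000✓ 10010✓ 10011✓ 10110✓ 11001✓ 11010✓ 11011✓ 11100✓ 11111✓
Round 1: -0010✓ -0011✓ -0110✓ -1011✓ -1100 0-011✓ 00-10✓ 000-1 0001-✓ 0110- 1-010✓ 1-011✓ 10-10✓ 100-0 1001-✓ 11-11 110-1 1101-✓
Round 2: --011 -0-10 -001- 1-01-
PIs = {--011, -0-10, -001-, -1100, 000-1, 0110-, 1-01-, 100-0, 11-11, 110-1}
Coverage chart:
  m1: 000-1 ←essential
  m2: -0-10,-001-
  m3: --011,-001-,000-1
  m6: -0-10 ←essential
  m12: -1100,0110-
  m13: 0110- ←essential
  m16: 100-0 ←essential
  m18: -0-10,-001-,1-01-,100-0
  m19: --011,-001-,1-01-
  m25: 110-1 ←essential
  m27: --011,1-01-,11-11,110-1
  m28: -1100 ←essential
Essential: -0-10, -1100, 000-1, 0110-, 100-0, 110-1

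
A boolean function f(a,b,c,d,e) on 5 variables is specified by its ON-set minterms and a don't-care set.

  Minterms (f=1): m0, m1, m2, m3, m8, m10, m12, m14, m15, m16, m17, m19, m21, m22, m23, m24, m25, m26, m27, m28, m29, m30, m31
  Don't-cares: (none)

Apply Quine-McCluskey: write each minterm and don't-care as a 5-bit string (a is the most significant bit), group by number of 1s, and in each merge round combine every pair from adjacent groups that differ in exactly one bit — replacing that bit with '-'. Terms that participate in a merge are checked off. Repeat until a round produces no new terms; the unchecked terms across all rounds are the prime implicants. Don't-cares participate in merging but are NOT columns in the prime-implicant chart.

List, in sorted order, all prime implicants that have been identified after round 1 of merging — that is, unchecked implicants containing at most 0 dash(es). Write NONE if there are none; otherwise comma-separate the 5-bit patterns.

[col 0] 00000*, 00001*, 00010*, 00011*, 01000*, 01010*, 01100*, 01110*, 01111*, 10000*, 10001*, 10011*, 10101*, 10110*, 10111*, 11000*, 11001*, 11010*, 11011*, 11100*, 11101*, 11110*, 11111*
[col 1] -0000*, -0001*, -0011*, -1000*, -1010*, -1100*, -1110*, -1111*, 0-000*, 0-010*, 000-0*, 000-1*, 0000-*, 0001-*, 01-00*, 01-10*, 010-0*, 011-0*, 0111-*, 1-000*, 1-001*, 1-011*, 1-101*, 1-110*, 1-111*, 10-01*, 10-11*, 100-1*, 1000-*, 101-1*, 1011-*, 11-00*, 11-01*, 11-10*, 11-11*, 110-0*, 110-1*, 1100-*, 1101-*, 111-0*, 111-1*, 1110-*, 1111-*
[col 2] --000, -00-1, -000-, -1-00*, -1-10*, -10-0*, -11-0*, -111-, 0-0-0, 000--, 01--0*, 1--01*, 1--11*, 1-0-1*, 1-00-, 1-1-1*, 1-11-, 10--1*, 11--0*, 11--1*, 11-0-*, 11-1-*, 110--*, 111--*
[col 3] -1--0, 1---1, 11---
Prime implicants: --000, -00-1, -000-, -1--0, -111-, 0-0-0, 000--, 1---1, 1-00-, 1-11-, 11---

NONE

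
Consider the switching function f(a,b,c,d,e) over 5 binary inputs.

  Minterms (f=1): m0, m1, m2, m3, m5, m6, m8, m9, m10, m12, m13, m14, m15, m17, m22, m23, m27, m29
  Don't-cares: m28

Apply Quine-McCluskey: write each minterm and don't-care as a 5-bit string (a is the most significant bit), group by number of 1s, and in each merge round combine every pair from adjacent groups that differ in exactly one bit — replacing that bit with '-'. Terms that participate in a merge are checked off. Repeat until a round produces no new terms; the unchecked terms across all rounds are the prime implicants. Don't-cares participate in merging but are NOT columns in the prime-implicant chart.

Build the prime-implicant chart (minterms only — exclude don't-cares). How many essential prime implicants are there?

7

[col 0] 00000*, 00001*, 00010*, 00011*, 00101*, 00110*, 01000*, 01001*, 01010*, 01100*, 01101*, 01110*, 01111*, 10001*, 10110*, 10111*, 11011, 11100*, 11101*
[col 1] -0001, -0110, -1100*, -1101*, 0-000*, 0-001*, 0-010*, 0-101*, 0-110*, 00-01*, 00-10*, 000-0*, 000-1*, 0000-*, 0001-*, 01-00*, 01-01*, 01-10*, 010-0*, 0100-*, 011-0*, 011-1*, 0110-*, 0111-*, 1011-, 1110-*
[col 2] -110-, 0--01, 0--10, 0-0-0, 0-00-, 000--, 01--0, 01-0-, 011--
Prime implicants: -0001, -0110, -110-, 0--01, 0--10, 0-0-0, 0-00-, 000--, 01--0, 01-0-, 011--, 1011-, 11011
PI chart (minterm → PIs covering it):
  0 | 0-0-0,0-00-,000--
  1 | -0001,0--01,0-00-,000--
  2 | 0--10,0-0-0,000--
  3 | 000--  (sole → essential)
  5 | 0--01  (sole → essential)
  6 | -0110,0--10
  8 | 0-0-0,0-00-,01--0,01-0-
  9 | 0--01,0-00-,01-0-
  10 | 0--10,0-0-0,01--0
  12 | -110-,01--0,01-0-,011--
  13 | -110-,0--01,01-0-,011--
  14 | 0--10,01--0,011--
  15 | 011--  (sole → essential)
  17 | -0001  (sole → essential)
  22 | -0110,1011-
  23 | 1011-  (sole → essential)
  27 | 11011  (sole → essential)
  29 | -110-  (sole → essential)
Essential prime implicants: -0001, -110-, 0--01, 000--, 011--, 1011-, 11011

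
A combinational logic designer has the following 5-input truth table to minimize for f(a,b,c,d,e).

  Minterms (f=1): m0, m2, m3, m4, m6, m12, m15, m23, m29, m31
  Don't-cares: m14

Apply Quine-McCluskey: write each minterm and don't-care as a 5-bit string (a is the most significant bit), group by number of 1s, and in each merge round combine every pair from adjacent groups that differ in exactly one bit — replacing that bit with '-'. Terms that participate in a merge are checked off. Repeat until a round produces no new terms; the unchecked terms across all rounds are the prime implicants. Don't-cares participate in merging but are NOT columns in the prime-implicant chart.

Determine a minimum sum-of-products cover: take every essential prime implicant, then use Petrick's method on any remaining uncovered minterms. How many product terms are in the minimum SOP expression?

Round 0: 00000✓ 00010✓ 00011✓ 00100✓ 00110✓ 01100✓ 01110✓ 01111✓ 10111✓ 11101✓ 11111✓
Round 1: -1111 0-100✓ 0-110✓ 00-00✓ 00-10✓ 000-0✓ 0001- 001-0✓ 011-0✓ 0111- 1-111 111-1
Round 2: 0-1-0 00--0
PIs = {-1111, 0-1-0, 00--0, 0001-, 0111-, 1-111, 111-1}
Coverage chart:
  m0: 00--0 ←essential
  m2: 00--0,0001-
  m3: 0001- ←essential
  m4: 0-1-0,00--0
  m6: 0-1-0,00--0
  m12: 0-1-0 ←essential
  m15: -1111,0111-
  m23: 1-111 ←essential
  m29: 111-1 ←essential
  m31: -1111,1-111,111-1
Essential: 0-1-0, 00--0, 0001-, 1-111, 111-1
Petrick residual → -1111
Min cover (6 terms): bcde + a'ce' + a'b'e' + a'b'c'd + acde + abce

6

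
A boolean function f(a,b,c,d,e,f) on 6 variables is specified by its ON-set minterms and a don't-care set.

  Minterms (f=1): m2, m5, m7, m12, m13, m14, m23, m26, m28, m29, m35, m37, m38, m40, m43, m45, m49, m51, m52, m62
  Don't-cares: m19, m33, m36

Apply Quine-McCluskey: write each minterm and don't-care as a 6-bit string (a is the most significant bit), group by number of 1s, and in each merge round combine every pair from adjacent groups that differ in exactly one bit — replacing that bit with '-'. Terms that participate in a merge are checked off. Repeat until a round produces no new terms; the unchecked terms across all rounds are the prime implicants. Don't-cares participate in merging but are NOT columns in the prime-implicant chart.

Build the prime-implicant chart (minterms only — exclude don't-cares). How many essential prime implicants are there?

Round 0: 000010 000101✓ 000111✓ 001100✓ 001101✓ 001110✓ 010011✓ 010111✓ 011010 011100✓ 011101✓ 100001✓ 100011✓ 100100✓ 100101✓ 100110✓ 101000 101011✓ 101101✓ 110001✓ 110011✓ 110100✓ 111110
Round 1: -00101✓ -01101✓ -10011 0-0111 0-1100✓ 0-1101✓ 00-101✓ 0001-1 0011-0 00110-✓ 010-11 01110-✓ 1-0001✓ 1-0011✓ 1-0100 10-011 10-101✓ 100-01 1000-1✓ 1001-0 10010- 1100-1✓
Round 2: -0-101 0-110- 1-00-1
PIs = {-0-101, -10011, 0-0111, 0-110-, 000010, 0001-1, 0011-0, 010-11, 011010, 1-00-1, 1-0100, 10-011, 100-01, 1001-0, 10010-, 101000, 111110}
Coverage chart:
  m2: 000010 ←essential
  m5: -0-101,0001-1
  m7: 0-0111,0001-1
  m12: 0-110-,0011-0
  m13: -0-101,0-110-
  m14: 0011-0 ←essential
  m23: 0-0111,010-11
  m26: 011010 ←essential
  m28: 0-110- ←essential
  m29: 0-110- ←essential
  m35: 1-00-1,10-011
  m37: -0-101,100-01,10010-
  m38: 1001-0 ←essential
  m40: 101000 ←essential
  m43: 10-011 ←essential
  m45: -0-101 ←essential
  m49: 1-00-1 ←essential
  m51: -10011,1-00-1
  m52: 1-0100 ←essential
  m62: 111110 ←essential
Essential: -0-101, 0-110-, 000010, 0011-0, 011010, 1-00-1, 1-0100, 10-011, 1001-0, 101000, 111110

11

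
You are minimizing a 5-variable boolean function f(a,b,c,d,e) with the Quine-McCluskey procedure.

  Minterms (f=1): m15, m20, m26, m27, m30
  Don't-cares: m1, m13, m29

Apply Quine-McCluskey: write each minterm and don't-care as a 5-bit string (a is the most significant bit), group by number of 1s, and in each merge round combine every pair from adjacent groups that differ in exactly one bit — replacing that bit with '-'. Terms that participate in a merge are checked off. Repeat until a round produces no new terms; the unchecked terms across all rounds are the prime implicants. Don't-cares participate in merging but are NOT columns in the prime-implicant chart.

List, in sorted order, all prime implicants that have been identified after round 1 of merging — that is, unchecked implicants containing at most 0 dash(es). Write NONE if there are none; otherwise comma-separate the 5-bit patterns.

[col 0] 00001, 01101*, 01111*, 10100, 11010*, 11011*, 11101*, 11110*
[col 1] -1101, 011-1, 11-10, 1101-
Prime implicants: -1101, 00001, 011-1, 10100, 11-10, 1101-

00001, 10100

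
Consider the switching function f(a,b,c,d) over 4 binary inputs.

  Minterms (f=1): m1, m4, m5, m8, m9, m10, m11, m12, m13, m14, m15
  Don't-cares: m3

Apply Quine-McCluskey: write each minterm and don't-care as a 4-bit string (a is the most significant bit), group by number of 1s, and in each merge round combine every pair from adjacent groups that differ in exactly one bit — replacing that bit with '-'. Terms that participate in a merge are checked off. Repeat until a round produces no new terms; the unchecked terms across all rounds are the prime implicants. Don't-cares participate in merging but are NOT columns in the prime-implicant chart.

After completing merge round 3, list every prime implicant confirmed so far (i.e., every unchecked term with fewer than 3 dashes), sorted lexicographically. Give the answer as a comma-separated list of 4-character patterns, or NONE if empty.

--01, -0-1, -10-

Round 0: 0001✓ 0011✓ 0100✓ 0101✓ 1000✓ 1001✓ 1010✓ 1011✓ 1100✓ 1101✓ 1110✓ 1111✓
Round 1: -001✓ -011✓ -100✓ -101✓ 0-01✓ 00-1✓ 010-✓ 1-00✓ 1-01✓ 1-10✓ 1-11✓ 10-0✓ 10-1✓ 100-✓ 101-✓ 11-0✓ 11-1✓ 110-✓ 111-✓
Round 2: --01 -0-1 -10- 1--0✓ 1--1✓ 1-0-✓ 1-1-✓ 10--✓ 11--✓
Round 3: 1---
PIs = {--01, -0-1, -10-, 1---}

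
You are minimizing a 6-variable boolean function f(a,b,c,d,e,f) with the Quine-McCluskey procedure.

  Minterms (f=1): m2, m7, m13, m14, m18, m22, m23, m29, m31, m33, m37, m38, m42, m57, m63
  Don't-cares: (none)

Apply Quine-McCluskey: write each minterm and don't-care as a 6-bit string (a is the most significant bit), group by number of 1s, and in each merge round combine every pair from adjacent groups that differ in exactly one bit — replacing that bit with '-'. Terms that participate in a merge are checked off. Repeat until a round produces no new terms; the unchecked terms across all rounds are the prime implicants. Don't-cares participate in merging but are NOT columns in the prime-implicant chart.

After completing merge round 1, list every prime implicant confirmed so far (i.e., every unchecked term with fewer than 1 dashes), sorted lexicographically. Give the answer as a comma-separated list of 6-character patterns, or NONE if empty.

Round 0: 000010✓ 000111✓ 001101✓ 001110 010010✓ 010110✓ 010111✓ 011101✓ 011111✓ 100001✓ 100101✓ 100110 101010 111001 111111✓
Round 1: -11111 0-0010 0-0111 0-1101 01-111 010-10 01011- 0111-1 100-01
PIs = {-11111, 0-0010, 0-0111, 0-1101, 001110, 01-111, 010-10, 01011-, 0111-1, 100-01, 100110, 101010, 111001}

001110, 100110, 101010, 111001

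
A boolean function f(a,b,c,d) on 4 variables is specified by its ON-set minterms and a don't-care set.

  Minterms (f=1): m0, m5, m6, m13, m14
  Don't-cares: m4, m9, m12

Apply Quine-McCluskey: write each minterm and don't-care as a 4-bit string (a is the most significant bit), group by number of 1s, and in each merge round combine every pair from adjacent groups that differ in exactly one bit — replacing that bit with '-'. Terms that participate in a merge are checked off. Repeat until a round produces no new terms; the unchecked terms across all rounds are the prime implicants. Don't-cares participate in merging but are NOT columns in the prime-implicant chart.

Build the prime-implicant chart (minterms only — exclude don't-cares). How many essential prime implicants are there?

3

size-2^0 implicants → 0000(✓)  0100(✓)  0101(✓)  0110(✓)  1001(✓)  1100(✓)  1101(✓)  1110(✓)
size-2^1 implicants → -100(✓)  -101(✓)  -110(✓)  0-00  01-0(✓)  010-(✓)  1-01  11-0(✓)  110-(✓)
size-2^2 implicants → -1-0  -10-
Unchecked terms (primes): -1-0, -10-, 0-00, 1-01
Minterm coverage:
  m0 ⊆ 0-00 [E]
  m5 ⊆ -10- [E]
  m6 ⊆ -1-0 [E]
  m13 ⊆ -10-,1-01
  m14 ⊆ -1-0 [E]
E = {-1-0, -10-, 0-00}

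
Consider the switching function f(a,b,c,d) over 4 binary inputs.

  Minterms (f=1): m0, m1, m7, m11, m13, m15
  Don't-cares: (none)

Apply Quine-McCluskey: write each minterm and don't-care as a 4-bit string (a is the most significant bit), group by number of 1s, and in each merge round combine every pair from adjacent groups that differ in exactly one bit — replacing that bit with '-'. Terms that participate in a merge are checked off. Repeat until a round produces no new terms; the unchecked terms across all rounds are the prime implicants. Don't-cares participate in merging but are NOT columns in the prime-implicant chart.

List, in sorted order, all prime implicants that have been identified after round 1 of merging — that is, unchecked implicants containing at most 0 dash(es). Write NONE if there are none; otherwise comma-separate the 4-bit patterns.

NONE

Round 0: 0000✓ 0001✓ 0111✓ 1011✓ 1101✓ 1111✓
Round 1: -111 000- 1-11 11-1
PIs = {-111, 000-, 1-11, 11-1}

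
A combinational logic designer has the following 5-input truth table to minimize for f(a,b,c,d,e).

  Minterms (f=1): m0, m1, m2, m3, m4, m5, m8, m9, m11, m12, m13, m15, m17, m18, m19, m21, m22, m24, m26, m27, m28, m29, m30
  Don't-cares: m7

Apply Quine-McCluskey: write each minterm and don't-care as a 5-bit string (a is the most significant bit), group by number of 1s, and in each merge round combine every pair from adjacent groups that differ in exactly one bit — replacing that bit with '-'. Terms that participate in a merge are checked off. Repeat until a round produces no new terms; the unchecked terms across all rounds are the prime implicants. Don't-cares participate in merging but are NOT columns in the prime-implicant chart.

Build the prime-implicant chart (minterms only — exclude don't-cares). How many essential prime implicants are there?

3

size-2^0 implicants → 00000(✓)  00001(✓)  00010(✓)  00011(✓)  00100(✓)  00101(✓)  00111(✓)  01000(✓)  01001(✓)  01011(✓)  01100(✓)  01101(✓)  01111(✓)  10001(✓)  10010(✓)  10011(✓)  10101(✓)  10110(✓)  11000(✓)  11010(✓)  11011(✓)  11100(✓)  11101(✓)  11110(✓)
size-2^1 implicants → -0001(✓)  -0010(✓)  -0011(✓)  -0101(✓)  -1000(✓)  -1011(✓)  -1100(✓)  -1101(✓)  0-000(✓)  0-001(✓)  0-011(✓)  0-100(✓)  0-101(✓)  0-111(✓)  00-00(✓)  00-01(✓)  00-11(✓)  000-0(✓)  000-1(✓)  0000-(✓)  0001-(✓)  001-1(✓)  0010-(✓)  01-00(✓)  01-01(✓)  01-11(✓)  010-1(✓)  0100-(✓)  011-1(✓)  0110-(✓)  1-010(✓)  1-011(✓)  1-101(✓)  1-110(✓)  10-01(✓)  10-10(✓)  100-1(✓)  1001-(✓)  11-00(✓)  11-10(✓)  110-0(✓)  1101-(✓)  111-0(✓)  1110-(✓)
size-2^2 implicants → --011  --101  -0-01  -00-1  -001-  -1-00  -110-  0--00(✓)  0--01(✓)  0--11(✓)  0-0-1(✓)  0-00-(✓)  0-1-1(✓)  0-10-(✓)  00--1(✓)  00-0-(✓)  000--  01--1(✓)  01-0-(✓)  1--10  1-01-  11--0
size-2^3 implicants → 0---1  0--0-
Unchecked terms (primes): --011, --101, -0-01, -00-1, -001-, -1-00, -110-, 0---1, 0--0-, 000--, 1--10, 1-01-, 11--0
Minterm coverage:
  m0 ⊆ 0--0-,000--
  m1 ⊆ -0-01,-00-1,0---1,0--0-,000--
  m2 ⊆ -001-,000--
  m3 ⊆ --011,-00-1,-001-,0---1,000--
  m4 ⊆ 0--0- [E]
  m5 ⊆ --101,-0-01,0---1,0--0-
  m8 ⊆ -1-00,0--0-
  m9 ⊆ 0---1,0--0-
  m11 ⊆ --011,0---1
  m12 ⊆ -1-00,-110-,0--0-
  m13 ⊆ --101,-110-,0---1,0--0-
  m15 ⊆ 0---1 [E]
  m17 ⊆ -0-01,-00-1
  m18 ⊆ -001-,1--10,1-01-
  m19 ⊆ --011,-00-1,-001-,1-01-
  m21 ⊆ --101,-0-01
  m22 ⊆ 1--10 [E]
  m24 ⊆ -1-00,11--0
  m26 ⊆ 1--10,1-01-,11--0
  m27 ⊆ --011,1-01-
  m28 ⊆ -1-00,-110-,11--0
  m29 ⊆ --101,-110-
  m30 ⊆ 1--10,11--0
E = {0---1, 0--0-, 1--10}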